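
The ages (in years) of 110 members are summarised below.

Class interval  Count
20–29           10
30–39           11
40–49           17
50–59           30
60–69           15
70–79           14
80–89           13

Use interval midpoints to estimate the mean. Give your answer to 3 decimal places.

55.682

Midpoints: 24.5, 34.5, 44.5, 54.5, 64.5, 74.5, 84.5
Σfm = 10×24.5 + 11×34.5 + 17×44.5 + 30×54.5 + 15×64.5 + 14×74.5 + 13×84.5 = 6125
n = Σf = 110
Mean = 6125 / 110 = 55.6818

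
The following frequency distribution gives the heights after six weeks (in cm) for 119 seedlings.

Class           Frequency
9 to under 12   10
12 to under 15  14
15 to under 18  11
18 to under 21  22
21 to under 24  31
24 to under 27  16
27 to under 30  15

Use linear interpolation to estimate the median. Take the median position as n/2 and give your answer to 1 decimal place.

21.2

Cumulative frequencies: 10, 24, 35, 57, 88, 104, 119
n = 119; position = n/2 = 59.5.
This falls in the class 21 to under 24: L = 21, F = 57, f = 31, h = 3.
Median ≈ 21 + ((59.5 − 57) / 31) × 3 = 21.2419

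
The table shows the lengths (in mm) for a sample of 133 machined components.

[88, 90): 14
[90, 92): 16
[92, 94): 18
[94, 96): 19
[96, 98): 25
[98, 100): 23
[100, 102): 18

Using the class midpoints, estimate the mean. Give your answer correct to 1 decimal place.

Midpoints: 89, 91, 93, 95, 97, 99, 101
Σfm = 14×89 + 16×91 + 18×93 + 19×95 + 25×97 + 23×99 + 18×101 = 12701
n = Σf = 133
Mean = 12701 / 133 = 95.4962

95.5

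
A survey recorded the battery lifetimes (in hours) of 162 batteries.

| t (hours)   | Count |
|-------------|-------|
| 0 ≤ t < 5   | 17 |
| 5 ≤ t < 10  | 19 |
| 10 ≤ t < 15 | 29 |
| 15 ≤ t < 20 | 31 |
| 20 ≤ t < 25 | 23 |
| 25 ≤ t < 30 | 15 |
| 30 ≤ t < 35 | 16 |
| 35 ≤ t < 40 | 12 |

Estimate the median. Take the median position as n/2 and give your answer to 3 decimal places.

17.581

Cumulative frequencies: 17, 36, 65, 96, 119, 134, 150, 162
n = 162; position = n/2 = 81.
This falls in the class 15 ≤ t < 20: L = 15, F = 65, f = 31, h = 5.
Median ≈ 15 + ((81 − 65) / 31) × 5 = 17.5806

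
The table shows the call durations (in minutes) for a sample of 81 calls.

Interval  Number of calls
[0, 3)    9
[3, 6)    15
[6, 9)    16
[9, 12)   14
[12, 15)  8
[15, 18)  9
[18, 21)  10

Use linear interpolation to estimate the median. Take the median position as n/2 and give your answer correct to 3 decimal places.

9.107

Cumulative frequencies: 9, 24, 40, 54, 62, 71, 81
n = 81; position = n/2 = 40.5.
This falls in the class [9, 12): L = 9, F = 40, f = 14, h = 3.
Median ≈ 9 + ((40.5 − 40) / 14) × 3 = 9.1071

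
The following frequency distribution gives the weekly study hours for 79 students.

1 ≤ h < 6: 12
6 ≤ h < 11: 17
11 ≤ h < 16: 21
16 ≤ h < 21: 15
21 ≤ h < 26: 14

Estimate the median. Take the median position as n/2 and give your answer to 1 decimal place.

13.5

Cumulative frequencies: 12, 29, 50, 65, 79
n = 79; position = n/2 = 39.5.
This falls in the class 11 ≤ h < 16: L = 11, F = 29, f = 21, h = 5.
Median ≈ 11 + ((39.5 − 29) / 21) × 5 = 13.5000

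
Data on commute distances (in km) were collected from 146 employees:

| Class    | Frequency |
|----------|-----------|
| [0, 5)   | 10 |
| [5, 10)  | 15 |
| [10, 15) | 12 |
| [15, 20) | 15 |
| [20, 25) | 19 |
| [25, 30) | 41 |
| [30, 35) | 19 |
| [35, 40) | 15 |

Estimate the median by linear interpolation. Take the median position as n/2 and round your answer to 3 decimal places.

Cumulative frequencies: 10, 25, 37, 52, 71, 112, 131, 146
n = 146; position = n/2 = 73.
This falls in the class [25, 30): L = 25, F = 71, f = 41, h = 5.
Median ≈ 25 + ((73 − 71) / 41) × 5 = 25.2439

25.244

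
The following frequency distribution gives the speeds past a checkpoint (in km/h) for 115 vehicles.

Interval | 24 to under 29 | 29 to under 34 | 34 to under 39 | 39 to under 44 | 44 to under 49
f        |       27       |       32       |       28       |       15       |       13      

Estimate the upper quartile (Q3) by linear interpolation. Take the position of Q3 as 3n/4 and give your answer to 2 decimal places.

38.87

Cumulative frequencies: 27, 59, 87, 102, 115
n = 115; position = 3n/4 = 86.25.
This falls in the class 34 to under 39: L = 34, F = 59, f = 28, h = 5.
Upper quartile ≈ 34 + ((86.25 − 59) / 28) × 5 = 38.8661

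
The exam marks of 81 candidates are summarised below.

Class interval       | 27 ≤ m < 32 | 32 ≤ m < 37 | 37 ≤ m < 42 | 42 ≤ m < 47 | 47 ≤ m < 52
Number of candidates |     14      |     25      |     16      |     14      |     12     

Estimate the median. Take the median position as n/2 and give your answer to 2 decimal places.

Cumulative frequencies: 14, 39, 55, 69, 81
n = 81; position = n/2 = 40.5.
This falls in the class 37 ≤ m < 42: L = 37, F = 39, f = 16, h = 5.
Median ≈ 37 + ((40.5 − 39) / 16) × 5 = 37.4688

37.47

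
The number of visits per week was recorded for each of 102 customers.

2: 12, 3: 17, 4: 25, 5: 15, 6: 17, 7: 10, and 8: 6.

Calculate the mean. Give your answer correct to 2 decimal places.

Values: 2, 3, 4, 5, 6, 7, 8
Σfx = 12×2 + 17×3 + 25×4 + 15×5 + 17×6 + 10×7 + 6×8 = 470
n = Σf = 102
Mean = 470 / 102 = 4.6078

4.61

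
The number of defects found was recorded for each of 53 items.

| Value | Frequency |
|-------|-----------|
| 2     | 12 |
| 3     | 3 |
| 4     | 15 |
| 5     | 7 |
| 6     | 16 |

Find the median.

Cumulative frequencies: 12, 15, 30, 37, 53
n = 53, so the median is the value in position (n+1)/2 = 27.
Position 27 falls at value 4.

4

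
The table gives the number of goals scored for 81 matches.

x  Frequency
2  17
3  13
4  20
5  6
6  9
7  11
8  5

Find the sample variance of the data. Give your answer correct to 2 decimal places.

Values: 2, 3, 4, 5, 6, 7, 8
n = 81, Σfx = 354, mean = 4.3704
Σfx² = 1838
Σf(x − x̄)² = Σfx² − (Σfx)²/n = 1838 − 354²/81 = 290.8889
Sample variance = 290.8889 / 80 = 3.6361

3.64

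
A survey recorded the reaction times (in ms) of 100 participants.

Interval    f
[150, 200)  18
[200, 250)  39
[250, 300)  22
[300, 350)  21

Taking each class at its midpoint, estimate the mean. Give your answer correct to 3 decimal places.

Midpoints: 175, 225, 275, 325
Σfm = 18×175 + 39×225 + 22×275 + 21×325 = 24800
n = Σf = 100
Mean = 24800 / 100 = 248.0000

248.000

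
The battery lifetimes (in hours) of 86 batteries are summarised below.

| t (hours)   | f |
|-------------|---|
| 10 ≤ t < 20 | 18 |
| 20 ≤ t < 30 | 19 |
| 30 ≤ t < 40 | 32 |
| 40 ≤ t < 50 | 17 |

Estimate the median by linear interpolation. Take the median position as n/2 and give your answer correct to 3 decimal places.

Cumulative frequencies: 18, 37, 69, 86
n = 86; position = n/2 = 43.
This falls in the class 30 ≤ t < 40: L = 30, F = 37, f = 32, h = 10.
Median ≈ 30 + ((43 − 37) / 32) × 10 = 31.8750

31.875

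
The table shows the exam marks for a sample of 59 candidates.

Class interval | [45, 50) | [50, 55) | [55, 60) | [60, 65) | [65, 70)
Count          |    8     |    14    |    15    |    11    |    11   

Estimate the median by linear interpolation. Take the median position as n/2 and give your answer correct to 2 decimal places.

Cumulative frequencies: 8, 22, 37, 48, 59
n = 59; position = n/2 = 29.5.
This falls in the class [55, 60): L = 55, F = 22, f = 15, h = 5.
Median ≈ 55 + ((29.5 − 22) / 15) × 5 = 57.5000

57.50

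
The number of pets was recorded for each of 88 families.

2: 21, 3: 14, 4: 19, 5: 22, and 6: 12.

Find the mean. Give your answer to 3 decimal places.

Values: 2, 3, 4, 5, 6
Σfx = 21×2 + 14×3 + 19×4 + 22×5 + 12×6 = 342
n = Σf = 88
Mean = 342 / 88 = 3.8864

3.886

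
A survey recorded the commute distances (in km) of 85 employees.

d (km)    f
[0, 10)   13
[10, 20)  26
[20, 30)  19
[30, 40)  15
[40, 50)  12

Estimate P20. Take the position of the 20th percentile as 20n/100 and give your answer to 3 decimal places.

Cumulative frequencies: 13, 39, 58, 73, 85
n = 85; position = 20n/100 = 17.
This falls in the class [10, 20): L = 10, F = 13, f = 26, h = 10.
20th percentile ≈ 10 + ((17 − 13) / 26) × 10 = 11.5385

11.538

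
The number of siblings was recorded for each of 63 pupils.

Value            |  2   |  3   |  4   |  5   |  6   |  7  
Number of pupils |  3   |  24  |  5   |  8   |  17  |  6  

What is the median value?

Cumulative frequencies: 3, 27, 32, 40, 57, 63
n = 63, so the median is the value in position (n+1)/2 = 32.
Position 32 falls at value 4.

4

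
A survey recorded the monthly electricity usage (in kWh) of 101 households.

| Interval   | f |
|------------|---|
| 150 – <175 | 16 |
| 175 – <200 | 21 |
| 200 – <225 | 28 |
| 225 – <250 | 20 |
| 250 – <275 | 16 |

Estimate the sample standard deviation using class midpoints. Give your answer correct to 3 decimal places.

32.499

Midpoints: 162.5, 187.5, 212.5, 237.5, 262.5
n = 101, Σfm = 21437.5, mean = 212.2525
Σfm² = 4655781.25
Σf(m − x̄)² = Σfm² − (Σfm)²/n = 4655781.25 − 21437.5²/101 = 105618.8119
Sample variance = 105618.8119 / 100 = 1056.1881
Standard deviation = √1056.1881 = 32.4990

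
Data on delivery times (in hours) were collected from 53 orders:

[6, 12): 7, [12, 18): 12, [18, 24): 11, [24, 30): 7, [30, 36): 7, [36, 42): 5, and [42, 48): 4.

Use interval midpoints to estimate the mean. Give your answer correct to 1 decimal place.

Midpoints: 9, 15, 21, 27, 33, 39, 45
Σfm = 7×9 + 12×15 + 11×21 + 7×27 + 7×33 + 5×39 + 4×45 = 1269
n = Σf = 53
Mean = 1269 / 53 = 23.9434

23.9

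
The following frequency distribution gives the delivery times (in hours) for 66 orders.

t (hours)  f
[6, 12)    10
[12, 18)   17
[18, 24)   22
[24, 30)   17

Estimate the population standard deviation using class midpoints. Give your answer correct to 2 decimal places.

Midpoints: 9, 15, 21, 27
n = 66, Σfm = 1266, mean = 19.1818
Σfm² = 26730
Σf(m − x̄)² = Σfm² − (Σfm)²/n = 26730 − 1266²/66 = 2445.8182
Population variance = 2445.8182 / 66 = 37.0579
Standard deviation = √37.0579 = 6.0875

6.09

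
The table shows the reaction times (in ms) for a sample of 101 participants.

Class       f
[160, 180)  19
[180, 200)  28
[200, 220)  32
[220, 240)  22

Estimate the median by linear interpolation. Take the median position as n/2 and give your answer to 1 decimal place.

202.2

Cumulative frequencies: 19, 47, 79, 101
n = 101; position = n/2 = 50.5.
This falls in the class [200, 220): L = 200, F = 47, f = 32, h = 20.
Median ≈ 200 + ((50.5 − 47) / 32) × 20 = 202.1875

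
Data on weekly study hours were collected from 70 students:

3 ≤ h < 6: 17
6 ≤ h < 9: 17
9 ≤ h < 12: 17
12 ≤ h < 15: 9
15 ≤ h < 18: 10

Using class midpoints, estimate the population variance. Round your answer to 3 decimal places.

Midpoints: 4.5, 7.5, 10.5, 13.5, 16.5
n = 70, Σfm = 669, mean = 9.5571
Σfm² = 7537.5
Σf(m − x̄)² = Σfm² − (Σfm)²/n = 7537.5 − 669²/70 = 1143.7714
Population variance = 1143.7714 / 70 = 16.3396

16.340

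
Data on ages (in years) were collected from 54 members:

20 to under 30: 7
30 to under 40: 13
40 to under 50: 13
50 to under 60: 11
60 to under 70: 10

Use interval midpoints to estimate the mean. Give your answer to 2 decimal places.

Midpoints: 25, 35, 45, 55, 65
Σfm = 7×25 + 13×35 + 13×45 + 11×55 + 10×65 = 2470
n = Σf = 54
Mean = 2470 / 54 = 45.7407

45.74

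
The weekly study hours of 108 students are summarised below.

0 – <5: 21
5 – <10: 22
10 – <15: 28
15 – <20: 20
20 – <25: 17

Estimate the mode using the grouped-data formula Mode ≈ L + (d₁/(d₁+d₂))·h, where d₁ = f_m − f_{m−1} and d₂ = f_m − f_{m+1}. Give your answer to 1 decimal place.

12.1

Modal class: 10 – <15 (highest frequency 28).
d₁ = 28 − 22 = 6, d₂ = 28 − 20 = 8
Mode ≈ 10 + (6/(6+8)) × 5 = 10 + 2.1429 = 12.1429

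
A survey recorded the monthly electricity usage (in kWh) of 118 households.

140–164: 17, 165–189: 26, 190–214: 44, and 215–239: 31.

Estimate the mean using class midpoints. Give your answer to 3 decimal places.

195.856

Midpoints: 152, 177, 202, 227
Σfm = 17×152 + 26×177 + 44×202 + 31×227 = 23111
n = Σf = 118
Mean = 23111 / 118 = 195.8559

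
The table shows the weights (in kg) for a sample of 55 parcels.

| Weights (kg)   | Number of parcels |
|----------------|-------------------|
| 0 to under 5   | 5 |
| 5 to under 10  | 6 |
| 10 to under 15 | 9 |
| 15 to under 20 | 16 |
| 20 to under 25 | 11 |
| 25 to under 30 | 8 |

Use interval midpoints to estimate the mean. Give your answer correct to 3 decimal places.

16.682

Midpoints: 2.5, 7.5, 12.5, 17.5, 22.5, 27.5
Σfm = 5×2.5 + 6×7.5 + 9×12.5 + 16×17.5 + 11×22.5 + 8×27.5 = 917.5
n = Σf = 55
Mean = 917.5 / 55 = 16.6818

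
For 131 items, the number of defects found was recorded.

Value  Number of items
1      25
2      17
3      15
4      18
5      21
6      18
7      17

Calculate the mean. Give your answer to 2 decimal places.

3.88

Values: 1, 2, 3, 4, 5, 6, 7
Σfx = 25×1 + 17×2 + 15×3 + 18×4 + 21×5 + 18×6 + 17×7 = 508
n = Σf = 131
Mean = 508 / 131 = 3.8779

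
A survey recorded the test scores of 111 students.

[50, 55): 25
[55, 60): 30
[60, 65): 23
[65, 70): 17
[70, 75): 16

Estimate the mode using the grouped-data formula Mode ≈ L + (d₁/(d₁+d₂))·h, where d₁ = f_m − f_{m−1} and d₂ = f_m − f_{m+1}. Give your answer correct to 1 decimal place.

57.1

Modal class: [55, 60) (highest frequency 30).
d₁ = 30 − 25 = 5, d₂ = 30 − 23 = 7
Mode ≈ 55 + (5/(5+7)) × 5 = 55 + 2.0833 = 57.0833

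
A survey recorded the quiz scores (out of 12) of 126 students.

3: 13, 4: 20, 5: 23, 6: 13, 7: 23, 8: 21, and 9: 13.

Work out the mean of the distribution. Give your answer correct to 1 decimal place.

6.0

Values: 3, 4, 5, 6, 7, 8, 9
Σfx = 13×3 + 20×4 + 23×5 + 13×6 + 23×7 + 21×8 + 13×9 = 758
n = Σf = 126
Mean = 758 / 126 = 6.0159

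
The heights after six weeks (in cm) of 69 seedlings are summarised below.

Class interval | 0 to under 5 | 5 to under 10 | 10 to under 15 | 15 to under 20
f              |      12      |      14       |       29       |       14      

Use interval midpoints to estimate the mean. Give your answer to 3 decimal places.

Midpoints: 2.5, 7.5, 12.5, 17.5
Σfm = 12×2.5 + 14×7.5 + 29×12.5 + 14×17.5 = 742.5
n = Σf = 69
Mean = 742.5 / 69 = 10.7609

10.761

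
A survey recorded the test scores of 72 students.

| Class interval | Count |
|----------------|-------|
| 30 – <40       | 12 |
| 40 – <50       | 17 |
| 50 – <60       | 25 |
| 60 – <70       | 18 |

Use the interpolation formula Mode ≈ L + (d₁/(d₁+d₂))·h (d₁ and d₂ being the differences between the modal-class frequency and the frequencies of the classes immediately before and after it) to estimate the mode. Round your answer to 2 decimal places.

55.33

Modal class: 50 – <60 (highest frequency 25).
d₁ = 25 − 17 = 8, d₂ = 25 − 18 = 7
Mode ≈ 50 + (8/(8+7)) × 10 = 50 + 5.3333 = 55.3333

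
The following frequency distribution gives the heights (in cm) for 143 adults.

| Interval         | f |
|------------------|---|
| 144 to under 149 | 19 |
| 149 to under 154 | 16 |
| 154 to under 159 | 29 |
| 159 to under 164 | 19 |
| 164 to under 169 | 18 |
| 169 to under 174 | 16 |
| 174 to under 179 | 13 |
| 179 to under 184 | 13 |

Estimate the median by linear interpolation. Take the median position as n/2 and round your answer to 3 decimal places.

160.974

Cumulative frequencies: 19, 35, 64, 83, 101, 117, 130, 143
n = 143; position = n/2 = 71.5.
This falls in the class 159 to under 164: L = 159, F = 64, f = 19, h = 5.
Median ≈ 159 + ((71.5 − 64) / 19) × 5 = 160.9737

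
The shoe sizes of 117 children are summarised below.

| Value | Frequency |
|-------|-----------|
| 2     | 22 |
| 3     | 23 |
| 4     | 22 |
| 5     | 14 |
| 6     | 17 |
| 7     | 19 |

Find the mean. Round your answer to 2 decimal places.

Values: 2, 3, 4, 5, 6, 7
Σfx = 22×2 + 23×3 + 22×4 + 14×5 + 17×6 + 19×7 = 506
n = Σf = 117
Mean = 506 / 117 = 4.3248

4.32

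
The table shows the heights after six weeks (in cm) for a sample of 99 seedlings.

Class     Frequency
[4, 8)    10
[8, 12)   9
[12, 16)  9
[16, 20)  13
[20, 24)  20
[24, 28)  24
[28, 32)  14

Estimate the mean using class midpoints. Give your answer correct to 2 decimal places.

Midpoints: 6, 10, 14, 18, 22, 26, 30
Σfm = 10×6 + 9×10 + 9×14 + 13×18 + 20×22 + 24×26 + 14×30 = 1994
n = Σf = 99
Mean = 1994 / 99 = 20.1414

20.14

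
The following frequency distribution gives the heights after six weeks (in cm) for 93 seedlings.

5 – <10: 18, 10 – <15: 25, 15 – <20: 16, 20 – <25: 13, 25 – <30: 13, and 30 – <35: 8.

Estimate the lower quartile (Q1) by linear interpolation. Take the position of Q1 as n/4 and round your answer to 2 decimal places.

11.05

Cumulative frequencies: 18, 43, 59, 72, 85, 93
n = 93; position = n/4 = 23.25.
This falls in the class 10 – <15: L = 10, F = 18, f = 25, h = 5.
Lower quartile ≈ 10 + ((23.25 − 18) / 25) × 5 = 11.0500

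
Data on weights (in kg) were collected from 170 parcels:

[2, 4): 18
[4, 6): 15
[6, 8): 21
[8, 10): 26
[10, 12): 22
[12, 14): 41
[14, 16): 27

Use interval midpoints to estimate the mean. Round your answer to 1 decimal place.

9.9

Midpoints: 3, 5, 7, 9, 11, 13, 15
Σfm = 18×3 + 15×5 + 21×7 + 26×9 + 22×11 + 41×13 + 27×15 = 1690
n = Σf = 170
Mean = 1690 / 170 = 9.9412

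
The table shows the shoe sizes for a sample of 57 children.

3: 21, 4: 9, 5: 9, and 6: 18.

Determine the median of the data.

Cumulative frequencies: 21, 30, 39, 57
n = 57, so the median is the value in position (n+1)/2 = 29.
Position 29 falls at value 4.

4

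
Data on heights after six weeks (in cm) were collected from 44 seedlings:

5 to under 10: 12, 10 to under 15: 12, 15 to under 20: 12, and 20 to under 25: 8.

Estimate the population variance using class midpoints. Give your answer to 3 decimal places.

28.512

Midpoints: 7.5, 12.5, 17.5, 22.5
n = 44, Σfm = 630, mean = 14.3182
Σfm² = 10275
Σf(m − x̄)² = Σfm² − (Σfm)²/n = 10275 − 630²/44 = 1254.5455
Population variance = 1254.5455 / 44 = 28.5124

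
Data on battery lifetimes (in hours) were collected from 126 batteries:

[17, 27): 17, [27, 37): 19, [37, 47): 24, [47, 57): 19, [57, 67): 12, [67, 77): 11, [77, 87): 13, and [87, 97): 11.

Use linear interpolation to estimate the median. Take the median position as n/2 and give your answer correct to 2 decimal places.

48.58

Cumulative frequencies: 17, 36, 60, 79, 91, 102, 115, 126
n = 126; position = n/2 = 63.
This falls in the class [47, 57): L = 47, F = 60, f = 19, h = 10.
Median ≈ 47 + ((63 − 60) / 19) × 10 = 48.5789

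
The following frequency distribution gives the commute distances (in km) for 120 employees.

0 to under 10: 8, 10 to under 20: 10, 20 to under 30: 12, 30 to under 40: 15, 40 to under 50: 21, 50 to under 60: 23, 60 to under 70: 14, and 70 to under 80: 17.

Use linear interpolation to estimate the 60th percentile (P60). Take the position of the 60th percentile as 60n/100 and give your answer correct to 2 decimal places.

Cumulative frequencies: 8, 18, 30, 45, 66, 89, 103, 120
n = 120; position = 60n/100 = 72.
This falls in the class 50 to under 60: L = 50, F = 66, f = 23, h = 10.
60th percentile ≈ 50 + ((72 − 66) / 23) × 10 = 52.6087

52.61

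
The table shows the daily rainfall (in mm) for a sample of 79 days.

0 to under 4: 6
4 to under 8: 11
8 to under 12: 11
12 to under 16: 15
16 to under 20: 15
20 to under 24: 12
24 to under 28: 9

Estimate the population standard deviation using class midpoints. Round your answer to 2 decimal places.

7.12

Midpoints: 2, 6, 10, 14, 18, 22, 26
n = 79, Σfm = 1166, mean = 14.7595
Σfm² = 21212
Σf(m − x̄)² = Σfm² − (Σfm)²/n = 21212 − 1166²/79 = 4002.4304
Population variance = 4002.4304 / 79 = 50.6637
Standard deviation = √50.6637 = 7.1178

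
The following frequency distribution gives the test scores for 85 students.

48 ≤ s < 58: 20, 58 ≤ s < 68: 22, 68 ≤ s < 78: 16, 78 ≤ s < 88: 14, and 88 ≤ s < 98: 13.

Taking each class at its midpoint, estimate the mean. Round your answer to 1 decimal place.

Midpoints: 53, 63, 73, 83, 93
Σfm = 20×53 + 22×63 + 16×73 + 14×83 + 13×93 = 5985
n = Σf = 85
Mean = 5985 / 85 = 70.4118

70.4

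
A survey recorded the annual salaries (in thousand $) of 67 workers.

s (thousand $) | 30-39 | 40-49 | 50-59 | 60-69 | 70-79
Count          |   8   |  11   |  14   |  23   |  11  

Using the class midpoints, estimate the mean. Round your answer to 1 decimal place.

Midpoints: 34.5, 44.5, 54.5, 64.5, 74.5
Σfm = 8×34.5 + 11×44.5 + 14×54.5 + 23×64.5 + 11×74.5 = 3831.5
n = Σf = 67
Mean = 3831.5 / 67 = 57.1866

57.2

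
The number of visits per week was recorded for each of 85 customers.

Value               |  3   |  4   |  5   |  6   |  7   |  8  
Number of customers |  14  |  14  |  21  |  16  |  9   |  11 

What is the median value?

Cumulative frequencies: 14, 28, 49, 65, 74, 85
n = 85, so the median is the value in position (n+1)/2 = 43.
Position 43 falls at value 5.

5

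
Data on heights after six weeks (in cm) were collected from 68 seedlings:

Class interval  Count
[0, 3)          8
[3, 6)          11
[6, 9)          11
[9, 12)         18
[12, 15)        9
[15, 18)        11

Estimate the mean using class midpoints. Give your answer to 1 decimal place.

9.4

Midpoints: 1.5, 4.5, 7.5, 10.5, 13.5, 16.5
Σfm = 8×1.5 + 11×4.5 + 11×7.5 + 18×10.5 + 9×13.5 + 11×16.5 = 636
n = Σf = 68
Mean = 636 / 68 = 9.3529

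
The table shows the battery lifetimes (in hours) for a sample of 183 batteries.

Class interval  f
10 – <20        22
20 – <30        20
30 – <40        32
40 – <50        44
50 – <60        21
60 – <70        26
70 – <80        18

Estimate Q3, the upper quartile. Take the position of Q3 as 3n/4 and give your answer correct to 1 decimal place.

59.2

Cumulative frequencies: 22, 42, 74, 118, 139, 165, 183
n = 183; position = 3n/4 = 137.25.
This falls in the class 50 – <60: L = 50, F = 118, f = 21, h = 10.
Upper quartile ≈ 50 + ((137.25 − 118) / 21) × 10 = 59.1667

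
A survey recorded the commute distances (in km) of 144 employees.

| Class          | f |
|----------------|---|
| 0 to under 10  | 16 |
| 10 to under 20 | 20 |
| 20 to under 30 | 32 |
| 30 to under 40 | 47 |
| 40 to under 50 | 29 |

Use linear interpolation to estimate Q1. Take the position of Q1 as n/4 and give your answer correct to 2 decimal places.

20.00

Cumulative frequencies: 16, 36, 68, 115, 144
n = 144; position = n/4 = 36.
This falls in the class 10 to under 20: L = 10, F = 16, f = 20, h = 10.
Lower quartile ≈ 10 + ((36 − 16) / 20) × 10 = 20.0000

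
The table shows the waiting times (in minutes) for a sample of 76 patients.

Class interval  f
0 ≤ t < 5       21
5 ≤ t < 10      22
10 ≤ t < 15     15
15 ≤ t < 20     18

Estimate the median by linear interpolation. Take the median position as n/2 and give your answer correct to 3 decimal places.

8.864

Cumulative frequencies: 21, 43, 58, 76
n = 76; position = n/2 = 38.
This falls in the class 5 ≤ t < 10: L = 5, F = 21, f = 22, h = 5.
Median ≈ 5 + ((38 − 21) / 22) × 5 = 8.8636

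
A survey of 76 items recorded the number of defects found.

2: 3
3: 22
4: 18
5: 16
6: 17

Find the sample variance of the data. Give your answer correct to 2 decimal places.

Values: 2, 3, 4, 5, 6
n = 76, Σfx = 326, mean = 4.2895
Σfx² = 1510
Σf(x − x̄)² = Σfx² − (Σfx)²/n = 1510 − 326²/76 = 111.6316
Sample variance = 111.6316 / 75 = 1.4884

1.49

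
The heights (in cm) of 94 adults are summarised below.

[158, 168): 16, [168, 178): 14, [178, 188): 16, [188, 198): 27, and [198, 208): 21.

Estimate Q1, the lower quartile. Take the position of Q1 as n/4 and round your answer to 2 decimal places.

173.36

Cumulative frequencies: 16, 30, 46, 73, 94
n = 94; position = n/4 = 23.5.
This falls in the class [168, 178): L = 168, F = 16, f = 14, h = 10.
Lower quartile ≈ 168 + ((23.5 − 16) / 14) × 10 = 173.3571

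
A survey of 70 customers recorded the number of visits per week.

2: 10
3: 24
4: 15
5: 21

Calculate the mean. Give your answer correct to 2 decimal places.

3.67

Values: 2, 3, 4, 5
Σfx = 10×2 + 24×3 + 15×4 + 21×5 = 257
n = Σf = 70
Mean = 257 / 70 = 3.6714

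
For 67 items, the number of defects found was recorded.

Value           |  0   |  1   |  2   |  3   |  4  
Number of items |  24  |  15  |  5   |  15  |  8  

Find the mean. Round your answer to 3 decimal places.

1.522

Values: 0, 1, 2, 3, 4
Σfx = 24×0 + 15×1 + 5×2 + 15×3 + 8×4 = 102
n = Σf = 67
Mean = 102 / 67 = 1.5224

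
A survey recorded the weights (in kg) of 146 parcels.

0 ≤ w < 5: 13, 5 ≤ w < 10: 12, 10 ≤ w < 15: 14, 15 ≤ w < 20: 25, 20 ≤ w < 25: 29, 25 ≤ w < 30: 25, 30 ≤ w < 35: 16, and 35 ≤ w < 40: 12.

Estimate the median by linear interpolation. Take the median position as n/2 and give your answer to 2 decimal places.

21.55

Cumulative frequencies: 13, 25, 39, 64, 93, 118, 134, 146
n = 146; position = n/2 = 73.
This falls in the class 20 ≤ w < 25: L = 20, F = 64, f = 29, h = 5.
Median ≈ 20 + ((73 − 64) / 29) × 5 = 21.5517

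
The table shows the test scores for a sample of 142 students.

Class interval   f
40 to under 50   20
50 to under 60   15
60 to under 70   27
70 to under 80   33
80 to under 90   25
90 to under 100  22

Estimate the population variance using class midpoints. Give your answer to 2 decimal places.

256.18

Midpoints: 45, 55, 65, 75, 85, 95
n = 142, Σfm = 10170, mean = 71.6197
Σfm² = 764750
Σf(m − x̄)² = Σfm² − (Σfm)²/n = 764750 − 10170²/142 = 36377.4648
Population variance = 36377.4648 / 142 = 256.1793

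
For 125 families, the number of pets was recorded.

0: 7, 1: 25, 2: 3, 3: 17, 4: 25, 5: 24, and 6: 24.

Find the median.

Cumulative frequencies: 7, 32, 35, 52, 77, 101, 125
n = 125, so the median is the value in position (n+1)/2 = 63.
Position 63 falls at value 4.

4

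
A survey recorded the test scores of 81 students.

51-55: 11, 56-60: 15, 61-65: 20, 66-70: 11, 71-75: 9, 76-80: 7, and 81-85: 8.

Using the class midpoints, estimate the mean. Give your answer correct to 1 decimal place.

Midpoints: 53, 58, 63, 68, 73, 78, 83
Σfm = 11×53 + 15×58 + 20×63 + 11×68 + 9×73 + 7×78 + 8×83 = 5328
n = Σf = 81
Mean = 5328 / 81 = 65.7778

65.8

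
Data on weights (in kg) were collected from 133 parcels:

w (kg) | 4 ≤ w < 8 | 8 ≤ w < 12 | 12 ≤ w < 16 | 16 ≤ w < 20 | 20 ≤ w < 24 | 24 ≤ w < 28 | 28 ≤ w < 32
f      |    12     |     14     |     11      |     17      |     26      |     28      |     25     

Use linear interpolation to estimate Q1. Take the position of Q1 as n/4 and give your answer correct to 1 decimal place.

14.6

Cumulative frequencies: 12, 26, 37, 54, 80, 108, 133
n = 133; position = n/4 = 33.25.
This falls in the class 12 ≤ w < 16: L = 12, F = 26, f = 11, h = 4.
Lower quartile ≈ 12 + ((33.25 − 26) / 11) × 4 = 14.6364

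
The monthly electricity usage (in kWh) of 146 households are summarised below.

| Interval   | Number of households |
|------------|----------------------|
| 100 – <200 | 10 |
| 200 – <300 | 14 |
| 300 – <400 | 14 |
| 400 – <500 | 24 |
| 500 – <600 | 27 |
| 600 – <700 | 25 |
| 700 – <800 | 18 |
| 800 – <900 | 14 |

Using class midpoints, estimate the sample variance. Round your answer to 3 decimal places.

Midpoints: 150, 250, 350, 450, 550, 650, 750, 850
n = 146, Σfm = 77200, mean = 528.7671
Σfm² = 46645000
Σf(m − x̄)² = Σfm² − (Σfm)²/n = 46645000 − 77200²/146 = 5824178.0822
Sample variance = 5824178.0822 / 145 = 40166.7454

40166.745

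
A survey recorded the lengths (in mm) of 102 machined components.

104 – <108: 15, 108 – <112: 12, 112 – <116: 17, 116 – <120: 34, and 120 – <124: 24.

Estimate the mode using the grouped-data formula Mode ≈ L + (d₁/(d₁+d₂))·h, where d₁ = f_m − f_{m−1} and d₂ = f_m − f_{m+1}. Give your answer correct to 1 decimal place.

118.5

Modal class: 116 – <120 (highest frequency 34).
d₁ = 34 − 17 = 17, d₂ = 34 − 24 = 10
Mode ≈ 116 + (17/(17+10)) × 4 = 116 + 2.5185 = 118.5185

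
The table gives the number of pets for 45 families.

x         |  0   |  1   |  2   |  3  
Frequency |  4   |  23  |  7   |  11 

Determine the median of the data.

Cumulative frequencies: 4, 27, 34, 45
n = 45, so the median is the value in position (n+1)/2 = 23.
Position 23 falls at value 1.

1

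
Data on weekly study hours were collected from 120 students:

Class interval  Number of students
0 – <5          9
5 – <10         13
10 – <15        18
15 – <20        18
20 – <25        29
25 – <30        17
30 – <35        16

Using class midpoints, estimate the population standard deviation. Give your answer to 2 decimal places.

8.88

Midpoints: 2.5, 7.5, 12.5, 17.5, 22.5, 27.5, 32.5
n = 120, Σfm = 2300, mean = 19.1667
Σfm² = 53550
Σf(m − x̄)² = Σfm² − (Σfm)²/n = 53550 − 2300²/120 = 9466.6667
Population variance = 9466.6667 / 120 = 78.8889
Standard deviation = √78.8889 = 8.8819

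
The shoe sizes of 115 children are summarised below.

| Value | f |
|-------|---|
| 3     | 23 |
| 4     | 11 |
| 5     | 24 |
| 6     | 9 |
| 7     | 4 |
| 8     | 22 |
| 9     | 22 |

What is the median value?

Cumulative frequencies: 23, 34, 58, 67, 71, 93, 115
n = 115, so the median is the value in position (n+1)/2 = 58.
Position 58 falls at value 5.

5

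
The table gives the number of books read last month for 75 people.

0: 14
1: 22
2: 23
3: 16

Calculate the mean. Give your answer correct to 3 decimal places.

Values: 0, 1, 2, 3
Σfx = 14×0 + 22×1 + 23×2 + 16×3 = 116
n = Σf = 75
Mean = 116 / 75 = 1.5467

1.547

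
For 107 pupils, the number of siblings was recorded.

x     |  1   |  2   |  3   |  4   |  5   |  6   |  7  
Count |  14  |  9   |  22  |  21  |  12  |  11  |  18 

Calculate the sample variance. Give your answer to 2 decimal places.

Values: 1, 2, 3, 4, 5, 6, 7
n = 107, Σfx = 434, mean = 4.0561
Σfx² = 2162
Σf(x − x̄)² = Σfx² − (Σfx)²/n = 2162 − 434²/107 = 401.6636
Sample variance = 401.6636 / 106 = 3.7893

3.79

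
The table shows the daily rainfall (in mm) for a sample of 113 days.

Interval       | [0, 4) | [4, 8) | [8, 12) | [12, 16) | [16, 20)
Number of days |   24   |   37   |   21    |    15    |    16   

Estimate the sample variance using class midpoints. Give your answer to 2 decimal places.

28.46

Midpoints: 2, 6, 10, 14, 18
n = 113, Σfm = 978, mean = 8.6549
Σfm² = 11652
Σf(m − x̄)² = Σfm² − (Σfm)²/n = 11652 − 978²/113 = 3187.5398
Sample variance = 3187.5398 / 112 = 28.4602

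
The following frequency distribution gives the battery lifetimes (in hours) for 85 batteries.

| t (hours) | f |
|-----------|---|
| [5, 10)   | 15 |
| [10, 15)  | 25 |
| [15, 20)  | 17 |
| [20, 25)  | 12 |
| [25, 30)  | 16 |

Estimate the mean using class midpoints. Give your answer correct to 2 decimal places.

16.85

Midpoints: 7.5, 12.5, 17.5, 22.5, 27.5
Σfm = 15×7.5 + 25×12.5 + 17×17.5 + 12×22.5 + 16×27.5 = 1432.5
n = Σf = 85
Mean = 1432.5 / 85 = 16.8529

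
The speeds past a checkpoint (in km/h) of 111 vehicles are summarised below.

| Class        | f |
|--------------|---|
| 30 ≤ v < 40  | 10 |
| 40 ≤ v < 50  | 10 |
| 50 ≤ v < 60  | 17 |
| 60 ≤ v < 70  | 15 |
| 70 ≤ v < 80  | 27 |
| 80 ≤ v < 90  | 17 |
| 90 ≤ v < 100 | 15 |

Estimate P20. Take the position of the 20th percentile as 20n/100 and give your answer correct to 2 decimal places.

Cumulative frequencies: 10, 20, 37, 52, 79, 96, 111
n = 111; position = 20n/100 = 22.2.
This falls in the class 50 ≤ v < 60: L = 50, F = 20, f = 17, h = 10.
20th percentile ≈ 50 + ((22.2 − 20) / 17) × 10 = 51.2941

51.29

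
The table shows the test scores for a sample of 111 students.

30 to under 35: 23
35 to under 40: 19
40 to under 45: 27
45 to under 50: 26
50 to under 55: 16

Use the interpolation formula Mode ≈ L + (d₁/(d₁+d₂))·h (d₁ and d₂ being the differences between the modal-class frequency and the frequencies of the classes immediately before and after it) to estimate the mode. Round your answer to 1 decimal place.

44.4

Modal class: 40 to under 45 (highest frequency 27).
d₁ = 27 − 19 = 8, d₂ = 27 − 26 = 1
Mode ≈ 40 + (8/(8+1)) × 5 = 40 + 4.4444 = 44.4444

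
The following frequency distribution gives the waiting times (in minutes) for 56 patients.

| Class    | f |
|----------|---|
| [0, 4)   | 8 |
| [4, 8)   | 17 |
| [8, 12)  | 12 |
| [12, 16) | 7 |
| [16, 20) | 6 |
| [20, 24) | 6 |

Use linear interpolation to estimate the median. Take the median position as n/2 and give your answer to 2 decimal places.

9.00

Cumulative frequencies: 8, 25, 37, 44, 50, 56
n = 56; position = n/2 = 28.
This falls in the class [8, 12): L = 8, F = 25, f = 12, h = 4.
Median ≈ 8 + ((28 − 25) / 12) × 4 = 9.0000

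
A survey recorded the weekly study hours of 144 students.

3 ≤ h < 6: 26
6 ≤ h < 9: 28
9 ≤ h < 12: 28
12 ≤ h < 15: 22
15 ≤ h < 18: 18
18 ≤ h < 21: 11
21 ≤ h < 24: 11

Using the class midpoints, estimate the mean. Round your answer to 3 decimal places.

11.646

Midpoints: 4.5, 7.5, 10.5, 13.5, 16.5, 19.5, 22.5
Σfm = 26×4.5 + 28×7.5 + 28×10.5 + 22×13.5 + 18×16.5 + 11×19.5 + 11×22.5 = 1677
n = Σf = 144
Mean = 1677 / 144 = 11.6458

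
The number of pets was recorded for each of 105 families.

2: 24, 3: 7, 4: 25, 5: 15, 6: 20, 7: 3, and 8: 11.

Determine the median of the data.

4

Cumulative frequencies: 24, 31, 56, 71, 91, 94, 105
n = 105, so the median is the value in position (n+1)/2 = 53.
Position 53 falls at value 4.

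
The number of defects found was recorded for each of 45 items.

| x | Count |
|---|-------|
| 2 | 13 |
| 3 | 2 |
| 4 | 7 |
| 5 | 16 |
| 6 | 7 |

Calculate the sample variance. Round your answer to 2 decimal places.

Values: 2, 3, 4, 5, 6
n = 45, Σfx = 182, mean = 4.0444
Σfx² = 834
Σf(x − x̄)² = Σfx² − (Σfx)²/n = 834 − 182²/45 = 97.9111
Sample variance = 97.9111 / 44 = 2.2253

2.23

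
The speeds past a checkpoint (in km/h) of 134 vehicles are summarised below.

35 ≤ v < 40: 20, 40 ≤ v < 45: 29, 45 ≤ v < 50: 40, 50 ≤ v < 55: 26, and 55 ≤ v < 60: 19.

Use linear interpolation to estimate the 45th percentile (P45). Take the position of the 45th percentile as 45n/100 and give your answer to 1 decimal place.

46.4

Cumulative frequencies: 20, 49, 89, 115, 134
n = 134; position = 45n/100 = 60.3.
This falls in the class 45 ≤ v < 50: L = 45, F = 49, f = 40, h = 5.
45th percentile ≈ 45 + ((60.3 − 49) / 40) × 5 = 46.4125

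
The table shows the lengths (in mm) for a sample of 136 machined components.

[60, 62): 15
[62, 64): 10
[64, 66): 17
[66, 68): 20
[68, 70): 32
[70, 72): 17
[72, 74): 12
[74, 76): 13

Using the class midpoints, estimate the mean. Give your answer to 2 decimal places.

68.06

Midpoints: 61, 63, 65, 67, 69, 71, 73, 75
Σfm = 15×61 + 10×63 + 17×65 + 20×67 + 32×69 + 17×71 + 12×73 + 13×75 = 9256
n = Σf = 136
Mean = 9256 / 136 = 68.0588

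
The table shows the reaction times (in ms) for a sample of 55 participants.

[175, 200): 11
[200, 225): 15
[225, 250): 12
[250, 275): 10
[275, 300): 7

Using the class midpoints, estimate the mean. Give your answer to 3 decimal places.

Midpoints: 187.5, 212.5, 237.5, 262.5, 287.5
Σfm = 11×187.5 + 15×212.5 + 12×237.5 + 10×262.5 + 7×287.5 = 12737.5
n = Σf = 55
Mean = 12737.5 / 55 = 231.5909

231.591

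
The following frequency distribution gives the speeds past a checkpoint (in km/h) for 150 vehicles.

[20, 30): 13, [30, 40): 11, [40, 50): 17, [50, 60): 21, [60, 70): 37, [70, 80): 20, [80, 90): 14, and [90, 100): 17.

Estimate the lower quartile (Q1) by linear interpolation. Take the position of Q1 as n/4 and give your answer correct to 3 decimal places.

47.941

Cumulative frequencies: 13, 24, 41, 62, 99, 119, 133, 150
n = 150; position = n/4 = 37.5.
This falls in the class [40, 50): L = 40, F = 24, f = 17, h = 10.
Lower quartile ≈ 40 + ((37.5 − 24) / 17) × 10 = 47.9412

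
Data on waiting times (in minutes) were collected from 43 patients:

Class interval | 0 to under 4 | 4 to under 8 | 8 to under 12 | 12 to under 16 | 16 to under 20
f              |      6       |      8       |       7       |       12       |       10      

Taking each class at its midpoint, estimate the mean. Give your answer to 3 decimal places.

Midpoints: 2, 6, 10, 14, 18
Σfm = 6×2 + 8×6 + 7×10 + 12×14 + 10×18 = 478
n = Σf = 43
Mean = 478 / 43 = 11.1163

11.116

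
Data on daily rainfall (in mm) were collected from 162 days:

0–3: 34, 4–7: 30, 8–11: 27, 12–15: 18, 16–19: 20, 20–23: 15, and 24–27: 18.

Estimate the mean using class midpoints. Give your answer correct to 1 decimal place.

11.4

Midpoints: 1.5, 5.5, 9.5, 13.5, 17.5, 21.5, 25.5
Σfm = 34×1.5 + 30×5.5 + 27×9.5 + 18×13.5 + 20×17.5 + 15×21.5 + 18×25.5 = 1847
n = Σf = 162
Mean = 1847 / 162 = 11.4012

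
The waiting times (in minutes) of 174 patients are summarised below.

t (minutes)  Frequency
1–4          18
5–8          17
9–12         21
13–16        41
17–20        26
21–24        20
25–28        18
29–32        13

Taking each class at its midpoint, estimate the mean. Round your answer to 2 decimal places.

Midpoints: 2.5, 6.5, 10.5, 14.5, 18.5, 22.5, 26.5, 30.5
Σfm = 18×2.5 + 17×6.5 + 21×10.5 + 41×14.5 + 26×18.5 + 20×22.5 + 18×26.5 + 13×30.5 = 2775
n = Σf = 174
Mean = 2775 / 174 = 15.9483

15.95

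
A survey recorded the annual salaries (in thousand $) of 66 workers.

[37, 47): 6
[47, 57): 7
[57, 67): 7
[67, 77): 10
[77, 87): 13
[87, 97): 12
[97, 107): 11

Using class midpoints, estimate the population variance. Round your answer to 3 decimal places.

Midpoints: 42, 52, 62, 72, 82, 92, 102
n = 66, Σfm = 5062, mean = 76.6970
Σfm² = 411684
Σf(m − x̄)² = Σfm² − (Σfm)²/n = 411684 − 5062²/66 = 23443.9394
Population variance = 23443.9394 / 66 = 355.2112

355.211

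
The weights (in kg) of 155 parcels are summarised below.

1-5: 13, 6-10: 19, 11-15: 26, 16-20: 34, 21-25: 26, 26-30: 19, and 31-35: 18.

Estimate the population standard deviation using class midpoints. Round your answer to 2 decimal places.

8.81

Midpoints: 3, 8, 13, 18, 23, 28, 33
n = 155, Σfm = 2865, mean = 18.4839
Σfm² = 64995
Σf(m − x̄)² = Σfm² − (Σfm)²/n = 64995 − 2865²/155 = 12038.7097
Population variance = 12038.7097 / 155 = 77.6691
Standard deviation = √77.6691 = 8.8130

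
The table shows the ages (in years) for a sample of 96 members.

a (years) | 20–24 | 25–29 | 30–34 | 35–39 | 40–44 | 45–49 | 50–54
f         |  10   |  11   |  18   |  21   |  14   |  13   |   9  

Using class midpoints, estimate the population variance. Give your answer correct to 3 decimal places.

77.840

Midpoints: 22, 27, 32, 37, 42, 47, 52
n = 96, Σfm = 3537, mean = 36.8438
Σfm² = 137789
Σf(m − x̄)² = Σfm² − (Σfm)²/n = 137789 − 3537²/96 = 7472.6562
Population variance = 7472.6562 / 96 = 77.8402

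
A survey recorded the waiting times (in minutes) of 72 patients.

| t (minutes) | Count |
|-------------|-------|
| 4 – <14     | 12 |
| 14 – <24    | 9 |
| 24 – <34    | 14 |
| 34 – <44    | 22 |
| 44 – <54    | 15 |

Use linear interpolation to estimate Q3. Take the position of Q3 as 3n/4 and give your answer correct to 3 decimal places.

42.636

Cumulative frequencies: 12, 21, 35, 57, 72
n = 72; position = 3n/4 = 54.
This falls in the class 34 – <44: L = 34, F = 35, f = 22, h = 10.
Upper quartile ≈ 34 + ((54 − 35) / 22) × 10 = 42.6364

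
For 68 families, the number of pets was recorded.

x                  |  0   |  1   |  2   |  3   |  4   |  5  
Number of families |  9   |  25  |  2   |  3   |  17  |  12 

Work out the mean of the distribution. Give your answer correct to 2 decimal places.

Values: 0, 1, 2, 3, 4, 5
Σfx = 9×0 + 25×1 + 2×2 + 3×3 + 17×4 + 12×5 = 166
n = Σf = 68
Mean = 166 / 68 = 2.4412

2.44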